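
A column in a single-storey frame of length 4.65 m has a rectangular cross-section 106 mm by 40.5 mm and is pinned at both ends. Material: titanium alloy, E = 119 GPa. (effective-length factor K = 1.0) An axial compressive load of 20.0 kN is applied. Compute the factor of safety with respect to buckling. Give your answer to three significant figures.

Buckling occurs about the weak axis: I_min = h·b³/12 with b = 40.5 mm (the shorter side).
I_min = 106×40.5³/12 = 5.868×10^5 mm⁴
I = 5.868×10^5 mm⁴ = 5.868×10^-7 m⁴
Effective length L_e = K·L = 1 × 4.65 = 4.650 m
P_cr = π²EI / L_e² = π² × 119×10⁹ × 5.868×10^-7 / 4.650² = 3.187×10^4 N
Factor of safety n = P_cr / P = 31.874 / 20.0 = 1.59

n ≈ 1.59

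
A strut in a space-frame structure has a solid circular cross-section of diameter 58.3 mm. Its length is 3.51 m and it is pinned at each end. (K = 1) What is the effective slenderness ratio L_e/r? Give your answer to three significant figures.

For a solid circle r = d/4 = 58.3/4 = 14.58 mm
L_e = K·L = 1 × 3.51 m = 3.510 m = 3510.0 mm
λ = L_e / r_min = 3510.0 / 14.57 = 241

λ ≈ 241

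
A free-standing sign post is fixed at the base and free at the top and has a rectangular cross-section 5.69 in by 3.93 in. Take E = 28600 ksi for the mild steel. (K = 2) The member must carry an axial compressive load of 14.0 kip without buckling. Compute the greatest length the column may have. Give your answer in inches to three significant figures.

Buckling occurs about the weak axis: I_min = h·b³/12 with b = 3.93 in (the shorter side).
I_min = 5.69×3.93³/12 = 28.78 in⁴
At the buckling limit P_cr = P = 1.400×10^4 lb
From P_cr = π²EI/(K·L)²:  L = (1/K)·√(π²EI/P_cr) = (1/2)·√(π²×2.86×10^7×28.78/1.400×10^4)
L = 381 in

L_max ≈ 381 in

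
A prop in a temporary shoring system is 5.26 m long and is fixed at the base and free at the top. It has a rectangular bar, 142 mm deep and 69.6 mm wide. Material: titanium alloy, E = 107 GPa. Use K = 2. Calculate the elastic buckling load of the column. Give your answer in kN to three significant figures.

Buckling occurs about the weak axis: I_min = h·b³/12 with b = 69.6 mm (the shorter side).
I_min = 142×69.6³/12 = 3.990×10^6 mm⁴
I = 3.990×10^6 mm⁴ = 3.990×10^-6 m⁴
Effective length L_e = K·L = 2 × 5.26 = 10.52 m
P_cr = π²EI / L_e² = π² × 107×10⁹ × 3.990×10^-6 / 10.52² = 3.807×10^4 N

P_cr ≈ 38.1 kN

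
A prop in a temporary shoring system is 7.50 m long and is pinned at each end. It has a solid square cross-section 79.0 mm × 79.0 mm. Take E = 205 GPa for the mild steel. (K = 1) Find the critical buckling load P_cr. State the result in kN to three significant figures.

P_cr ≈ 117 kN

I = a⁴/12 = 79.0⁴/12 = 3.246×10^6 mm⁴
I = 3.246×10^6 mm⁴ = 3.246×10^-6 m⁴
Effective length L_e = K·L = 1 × 7.50 = 7.500 m
P_cr = π²EI / L_e² = π² × 205×10⁹ × 3.246×10^-6 / 7.500² = 1.168×10^5 N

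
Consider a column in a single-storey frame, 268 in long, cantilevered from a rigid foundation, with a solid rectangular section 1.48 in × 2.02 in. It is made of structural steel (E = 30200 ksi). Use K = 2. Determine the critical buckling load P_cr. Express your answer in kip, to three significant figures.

Buckling occurs about the weak axis: I_min = h·b³/12 with b = 1.48 in (the shorter side).
I_min = 2.02×1.48³/12 = 0.5457 in⁴
Effective length L_e = K·L = 2 × 268 = 536.0 in
P_cr = π²EI / L_e² = π² × 30200×10³ × 0.5457 / 536.0² = 566.2 lb

P_cr ≈ 0.566 kip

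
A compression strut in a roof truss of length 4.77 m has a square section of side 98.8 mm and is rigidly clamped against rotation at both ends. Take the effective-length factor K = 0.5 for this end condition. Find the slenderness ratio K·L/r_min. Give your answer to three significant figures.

For a square r = a/√12 = 98.8/√12 = 28.52 mm
L_e = K·L = 0.5 × 4.77 m = 2.385 m = 2385.0 mm
λ = L_e / r_min = 2385.0 / 28.52 = 83.6

λ ≈ 83.6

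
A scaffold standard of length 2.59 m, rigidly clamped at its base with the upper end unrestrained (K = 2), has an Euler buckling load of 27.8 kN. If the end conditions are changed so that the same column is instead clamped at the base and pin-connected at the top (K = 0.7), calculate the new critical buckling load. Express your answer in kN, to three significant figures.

P_cr ≈ 227 kN

P_cr ∝ 1/K², so P_cr,new = P_cr,old × (K_old/K_new)² = 27.8 × (2/0.7)²
= 27.8 × 8.163 = 227 kN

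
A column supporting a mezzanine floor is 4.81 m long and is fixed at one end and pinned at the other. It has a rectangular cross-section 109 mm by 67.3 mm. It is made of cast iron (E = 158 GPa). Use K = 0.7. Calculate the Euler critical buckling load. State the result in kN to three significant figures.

P_cr ≈ 381 kN

Buckling occurs about the weak axis: I_min = h·b³/12 with b = 67.3 mm (the shorter side).
I_min = 109×67.3³/12 = 2.769×10^6 mm⁴
I = 2.769×10^6 mm⁴ = 2.769×10^-6 m⁴
Effective length L_e = K·L = 0.7 × 4.81 = 3.367 m
P_cr = π²EI / L_e² = π² × 158×10⁹ × 2.769×10^-6 / 3.367² = 3.809×10^5 N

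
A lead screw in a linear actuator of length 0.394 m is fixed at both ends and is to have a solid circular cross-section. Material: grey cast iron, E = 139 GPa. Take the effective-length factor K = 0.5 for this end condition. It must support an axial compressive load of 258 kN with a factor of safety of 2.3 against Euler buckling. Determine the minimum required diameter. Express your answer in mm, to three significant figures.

d ≈ 24.2 mm

Required P_cr = n·P = 2.3 × 258 = 593.4 kN
L_e = K·L = 0.5 × 0.394 = 0.1970 m
Required I = P_cr·L_e²/(π²E) = 5.934×10^5 × 0.1970² / (π² × 1.39×10^11) = 1.679×10^-8 m⁴
I_req = 1.679×10^4 mm⁴
Solid circle: I = πd⁴/64  ⇒  d = (64I/π)^(1/4) = (64×1.679×10^4/π)^(1/4) = 24.2 mm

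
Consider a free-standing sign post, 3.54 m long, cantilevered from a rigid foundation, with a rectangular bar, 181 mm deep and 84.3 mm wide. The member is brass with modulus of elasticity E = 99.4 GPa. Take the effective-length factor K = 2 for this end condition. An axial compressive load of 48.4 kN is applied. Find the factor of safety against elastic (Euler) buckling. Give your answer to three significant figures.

Buckling occurs about the weak axis: I_min = h·b³/12 with b = 84.3 mm (the shorter side).
I_min = 181×84.3³/12 = 9.036×10^6 mm⁴
I = 9.036×10^6 mm⁴ = 9.036×10^-6 m⁴
Effective length L_e = K·L = 2 × 3.54 = 7.080 m
P_cr = π²EI / L_e² = π² × 99.4×10⁹ × 9.036×10^-6 / 7.080² = 1.768×10^5 N
Factor of safety n = P_cr / P = 176.85 / 48.4 = 3.65

n ≈ 3.65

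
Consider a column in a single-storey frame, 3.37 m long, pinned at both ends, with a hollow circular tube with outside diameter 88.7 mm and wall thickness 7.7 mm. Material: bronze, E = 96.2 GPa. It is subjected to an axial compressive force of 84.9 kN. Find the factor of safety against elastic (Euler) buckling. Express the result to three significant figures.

Inner diameter d_i = 88.7 − 2×7.7 = 73.30 mm
I = π(d_o⁴ − d_i⁴)/64 = π(88.7⁴ − 73.30⁴)/64 = 1.621×10^6 mm⁴
I = 1.621×10^6 mm⁴ = 1.621×10^-6 m⁴
Effective length L_e = K·L = 1 × 3.37 = 3.370 m
P_cr = π²EI / L_e² = π² × 96.2×10⁹ × 1.621×10^-6 / 3.370² = 1.356×10^5 N
Factor of safety n = P_cr / P = 135.56 / 84.9 = 1.60

n ≈ 1.60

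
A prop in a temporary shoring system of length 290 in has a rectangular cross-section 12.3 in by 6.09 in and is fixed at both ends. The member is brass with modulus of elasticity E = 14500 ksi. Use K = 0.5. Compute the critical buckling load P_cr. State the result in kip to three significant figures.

P_cr ≈ 1580 kip

Buckling occurs about the weak axis: I_min = h·b³/12 with b = 6.09 in (the shorter side).
I_min = 12.3×6.09³/12 = 231.5 in⁴
Effective length L_e = K·L = 0.5 × 290 = 145.0 in
P_cr = π²EI / L_e² = π² × 14500×10³ × 231.5 / 145.0² = 1.576×10^6 lb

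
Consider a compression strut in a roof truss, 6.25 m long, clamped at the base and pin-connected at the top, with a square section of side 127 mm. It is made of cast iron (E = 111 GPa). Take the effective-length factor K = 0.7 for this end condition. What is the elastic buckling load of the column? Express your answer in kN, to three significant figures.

P_cr ≈ 1240 kN

I = a⁴/12 = 127⁴/12 = 2.168×10^7 mm⁴
I = 2.168×10^7 mm⁴ = 2.168×10^-5 m⁴
Effective length L_e = K·L = 0.7 × 6.25 = 4.375 m
P_cr = π²EI / L_e² = π² × 111×10⁹ × 2.168×10^-5 / 4.375² = 1.241×10^6 N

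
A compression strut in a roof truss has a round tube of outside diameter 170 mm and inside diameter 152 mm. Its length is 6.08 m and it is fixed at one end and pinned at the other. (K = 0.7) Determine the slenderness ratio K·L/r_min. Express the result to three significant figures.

d_o = 170 mm, d_i = 152 mm
I = π(d_o⁴ − d_i⁴)/64 = π(170⁴ − 152.0⁴)/64 = 1.480×10^7 mm⁴
A = 4.552×10^3 mm²;  r_min = √(I/A) = √(1.480×10^7/4.552×10^3) = 57.01 mm
L_e = K·L = 0.7 × 6.08 m = 4.256 m = 4256.0 mm
λ = L_e / r_min = 4256.0 / 57.01 = 74.7

λ ≈ 74.7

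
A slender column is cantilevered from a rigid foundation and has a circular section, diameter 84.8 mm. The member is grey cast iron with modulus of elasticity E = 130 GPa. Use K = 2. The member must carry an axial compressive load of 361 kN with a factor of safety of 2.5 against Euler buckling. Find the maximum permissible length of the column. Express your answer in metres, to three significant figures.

I = πd⁴/64 = π×84.8⁴/64 = 2.538×10^6 mm⁴
I = 2.538×10^-6 m⁴
Required critical load P_cr = n·P = 2.5 × 361 = 902.5 kN = 9.025×10^5 N
From P_cr = π²EI/(K·L)²:  L = (1/K)·√(π²EI/P_cr) = (1/2)·√(π²×1.30×10^11×2.538×10^-6/9.025×10^5)
L = 0.950 m

L_max ≈ 0.950 m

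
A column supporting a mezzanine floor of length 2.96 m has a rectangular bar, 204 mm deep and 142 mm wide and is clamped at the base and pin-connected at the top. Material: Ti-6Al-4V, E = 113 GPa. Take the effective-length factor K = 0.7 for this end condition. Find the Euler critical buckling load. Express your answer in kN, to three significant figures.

Buckling occurs about the weak axis: I_min = h·b³/12 with b = 142 mm (the shorter side).
I_min = 204×142³/12 = 4.868×10^7 mm⁴
I = 4.868×10^7 mm⁴ = 4.868×10^-5 m⁴
Effective length L_e = K·L = 0.7 × 2.96 = 2.072 m
P_cr = π²EI / L_e² = π² × 113×10⁹ × 4.868×10^-5 / 2.072² = 1.264×10^7 N

P_cr ≈ 12600 kN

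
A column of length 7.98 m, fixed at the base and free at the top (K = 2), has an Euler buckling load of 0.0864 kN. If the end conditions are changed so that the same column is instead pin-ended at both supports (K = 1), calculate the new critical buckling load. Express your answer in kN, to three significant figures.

P_cr ∝ 1/K², so P_cr,new = P_cr,old × (K_old/K_new)² = 0.0864 × (2/1)²
= 0.0864 × 4.000 = 0.346 kN

P_cr ≈ 0.346 kN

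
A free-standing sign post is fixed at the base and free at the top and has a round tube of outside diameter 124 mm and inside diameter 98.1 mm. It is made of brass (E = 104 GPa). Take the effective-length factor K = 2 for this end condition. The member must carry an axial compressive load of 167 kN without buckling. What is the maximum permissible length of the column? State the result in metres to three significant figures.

L_max ≈ 3.29 m

d_o = 124 mm, d_i = 98.1 mm
I = π(d_o⁴ − d_i⁴)/64 = π(124⁴ − 98.10⁴)/64 = 7.059×10^6 mm⁴
I = 7.059×10^-6 m⁴
At the buckling limit P_cr = P = 1.670×10^5 N
From P_cr = π²EI/(K·L)²:  L = (1/K)·√(π²EI/P_cr) = (1/2)·√(π²×1.04×10^11×7.059×10^-6/1.670×10^5)
L = 3.29 m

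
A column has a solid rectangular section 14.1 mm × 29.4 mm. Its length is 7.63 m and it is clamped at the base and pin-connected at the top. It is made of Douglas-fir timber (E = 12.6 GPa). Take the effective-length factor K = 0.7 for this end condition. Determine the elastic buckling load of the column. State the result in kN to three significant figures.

P_cr ≈ 0.0299 kN

Buckling occurs about the weak axis: I_min = h·b³/12 with b = 14.1 mm (the shorter side).
I_min = 29.4×14.1³/12 = 6.868×10^3 mm⁴
I = 6.868×10^3 mm⁴ = 6.868×10^-9 m⁴
Effective length L_e = K·L = 0.7 × 7.63 = 5.341 m
P_cr = π²EI / L_e² = π² × 12.6×10⁹ × 6.868×10^-9 / 5.341² = 29.94 N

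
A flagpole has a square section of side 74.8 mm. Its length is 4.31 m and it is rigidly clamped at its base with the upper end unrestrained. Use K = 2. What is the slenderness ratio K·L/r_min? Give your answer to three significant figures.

λ ≈ 399

I = a⁴/12 = 74.8⁴/12 = 2.609×10^6 mm⁴
A = 5.595×10^3 mm²;  r_min = √(I/A) = √(2.609×10^6/5.595×10^3) = 21.59 mm
L_e = K·L = 2 × 4.31 m = 8.620 m = 8620.0 mm
λ = L_e / r_min = 8620.0 / 21.59 = 399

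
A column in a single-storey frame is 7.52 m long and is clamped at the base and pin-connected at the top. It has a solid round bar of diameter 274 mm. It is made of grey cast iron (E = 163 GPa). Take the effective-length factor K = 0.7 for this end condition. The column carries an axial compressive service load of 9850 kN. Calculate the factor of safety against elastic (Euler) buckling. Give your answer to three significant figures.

I = πd⁴/64 = π×274⁴/64 = 2.767×10^8 mm⁴
I = 2.767×10^8 mm⁴ = 2.767×10^-4 m⁴
Effective length L_e = K·L = 0.7 × 7.52 = 5.264 m
P_cr = π²EI / L_e² = π² × 163×10⁹ × 2.767×10^-4 / 5.264² = 1.606×10^7 N
Factor of safety n = P_cr / P = 16063 / 9850 = 1.63

n ≈ 1.63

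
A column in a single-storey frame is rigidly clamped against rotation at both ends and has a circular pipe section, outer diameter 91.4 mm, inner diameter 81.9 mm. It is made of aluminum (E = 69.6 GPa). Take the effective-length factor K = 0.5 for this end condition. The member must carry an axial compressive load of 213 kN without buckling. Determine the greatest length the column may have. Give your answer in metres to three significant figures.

L_max ≈ 3.96 m

d_o = 91.4 mm, d_i = 81.9 mm
I = π(d_o⁴ − d_i⁴)/64 = π(91.4⁴ − 81.90⁴)/64 = 1.217×10^6 mm⁴
I = 1.217×10^-6 m⁴
At the buckling limit P_cr = P = 2.130×10^5 N
From P_cr = π²EI/(K·L)²:  L = (1/K)·√(π²EI/P_cr) = (1/0.5)·√(π²×6.96×10^10×1.217×10^-6/2.130×10^5)
L = 3.96 m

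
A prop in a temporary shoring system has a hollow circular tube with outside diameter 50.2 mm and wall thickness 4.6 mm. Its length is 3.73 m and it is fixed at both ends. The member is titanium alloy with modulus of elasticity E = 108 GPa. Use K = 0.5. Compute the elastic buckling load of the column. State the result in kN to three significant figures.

Inner diameter d_i = 50.2 − 2×4.6 = 41.00 mm
I = π(d_o⁴ − d_i⁴)/64 = π(50.2⁴ − 41.00⁴)/64 = 1.730×10^5 mm⁴
I = 1.730×10^5 mm⁴ = 1.730×10^-7 m⁴
Effective length L_e = K·L = 0.5 × 3.73 = 1.865 m
P_cr = π²EI / L_e² = π² × 108×10⁹ × 1.730×10^-7 / 1.865² = 5.302×10^4 N

P_cr ≈ 53.0 kN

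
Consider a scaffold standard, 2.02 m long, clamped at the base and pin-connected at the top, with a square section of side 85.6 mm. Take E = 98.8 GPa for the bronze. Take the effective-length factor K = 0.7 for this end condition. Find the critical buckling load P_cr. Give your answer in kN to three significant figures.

P_cr ≈ 2180 kN

I = a⁴/12 = 85.6⁴/12 = 4.474×10^6 mm⁴
I = 4.474×10^6 mm⁴ = 4.474×10^-6 m⁴
Effective length L_e = K·L = 0.7 × 2.02 = 1.414 m
P_cr = π²EI / L_e² = π² × 98.8×10⁹ × 4.474×10^-6 / 1.414² = 2.182×10^6 N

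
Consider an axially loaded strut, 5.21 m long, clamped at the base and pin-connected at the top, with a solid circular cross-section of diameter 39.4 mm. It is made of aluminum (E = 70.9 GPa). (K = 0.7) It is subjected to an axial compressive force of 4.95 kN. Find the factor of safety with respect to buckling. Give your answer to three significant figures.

I = πd⁴/64 = π×39.4⁴/64 = 1.183×10^5 mm⁴
I = 1.183×10^5 mm⁴ = 1.183×10^-7 m⁴
Effective length L_e = K·L = 0.7 × 5.21 = 3.647 m
P_cr = π²EI / L_e² = π² × 70.9×10⁹ × 1.183×10^-7 / 3.647² = 6.223×10^3 N
Factor of safety n = P_cr / P = 6.2234 / 4.95 = 1.26

n ≈ 1.26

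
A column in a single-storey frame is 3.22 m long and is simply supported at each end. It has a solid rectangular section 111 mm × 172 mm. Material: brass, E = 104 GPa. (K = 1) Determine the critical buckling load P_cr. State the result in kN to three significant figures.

Buckling occurs about the weak axis: I_min = h·b³/12 with b = 111 mm (the shorter side).
I_min = 172×111³/12 = 1.960×10^7 mm⁴
I = 1.960×10^7 mm⁴ = 1.960×10^-5 m⁴
Effective length L_e = K·L = 1 × 3.22 = 3.220 m
P_cr = π²EI / L_e² = π² × 104×10⁹ × 1.960×10^-5 / 3.220² = 1.941×10^6 N

P_cr ≈ 1940 kN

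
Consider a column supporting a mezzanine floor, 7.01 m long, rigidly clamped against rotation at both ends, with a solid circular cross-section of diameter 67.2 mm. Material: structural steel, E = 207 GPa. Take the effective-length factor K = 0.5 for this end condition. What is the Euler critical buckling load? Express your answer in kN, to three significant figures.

I = πd⁴/64 = π×67.2⁴/64 = 1.001×10^6 mm⁴
I = 1.001×10^6 mm⁴ = 1.001×10^-6 m⁴
Effective length L_e = K·L = 0.5 × 7.01 = 3.505 m
P_cr = π²EI / L_e² = π² × 207×10⁹ × 1.001×10^-6 / 3.505² = 1.665×10^5 N

P_cr ≈ 166 kN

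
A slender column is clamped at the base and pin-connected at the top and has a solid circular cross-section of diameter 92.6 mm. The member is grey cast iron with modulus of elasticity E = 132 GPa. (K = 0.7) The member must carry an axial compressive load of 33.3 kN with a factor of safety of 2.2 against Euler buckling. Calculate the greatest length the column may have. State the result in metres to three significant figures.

L_max ≈ 11.4 m

I = πd⁴/64 = π×92.6⁴/64 = 3.609×10^6 mm⁴
I = 3.609×10^-6 m⁴
Required critical load P_cr = n·P = 2.2 × 33.3 = 73.26 kN = 7.326×10^4 N
From P_cr = π²EI/(K·L)²:  L = (1/K)·√(π²EI/P_cr) = (1/0.7)·√(π²×1.32×10^11×3.609×10^-6/7.326×10^4)
L = 11.4 m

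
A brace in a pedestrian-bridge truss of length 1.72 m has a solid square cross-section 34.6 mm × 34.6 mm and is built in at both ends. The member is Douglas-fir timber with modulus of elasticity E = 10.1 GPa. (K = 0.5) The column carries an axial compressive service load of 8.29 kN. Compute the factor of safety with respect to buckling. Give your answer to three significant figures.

n ≈ 1.94

I = a⁴/12 = 34.6⁴/12 = 1.194×10^5 mm⁴
I = 1.194×10^5 mm⁴ = 1.194×10^-7 m⁴
Effective length L_e = K·L = 0.5 × 1.72 = 0.8600 m
P_cr = π²EI / L_e² = π² × 10.1×10⁹ × 1.194×10^-7 / 0.8600² = 1.610×10^4 N
Factor of safety n = P_cr / P = 16.097 / 8.29 = 1.94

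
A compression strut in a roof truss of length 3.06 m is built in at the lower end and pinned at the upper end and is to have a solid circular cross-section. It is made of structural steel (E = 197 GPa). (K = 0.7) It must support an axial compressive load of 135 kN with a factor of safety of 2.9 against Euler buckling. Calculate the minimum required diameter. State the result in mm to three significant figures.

Required P_cr = n·P = 2.9 × 135 = 391.5 kN
L_e = K·L = 0.7 × 3.06 = 2.142 m
Required I = P_cr·L_e²/(π²E) = 3.915×10^5 × 2.142² / (π² × 1.97×10^11) = 9.239×10^-7 m⁴
I_req = 9.239×10^5 mm⁴
Solid circle: I = πd⁴/64  ⇒  d = (64I/π)^(1/4) = (64×9.239×10^5/π)^(1/4) = 65.9 mm

d ≈ 65.9 mm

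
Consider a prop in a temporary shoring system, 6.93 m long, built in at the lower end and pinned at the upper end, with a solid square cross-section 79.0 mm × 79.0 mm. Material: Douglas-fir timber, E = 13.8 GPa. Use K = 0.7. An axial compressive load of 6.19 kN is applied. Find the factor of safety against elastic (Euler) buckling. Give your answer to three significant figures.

n ≈ 3.03

I = a⁴/12 = 79.0⁴/12 = 3.246×10^6 mm⁴
I = 3.246×10^6 mm⁴ = 3.246×10^-6 m⁴
Effective length L_e = K·L = 0.7 × 6.93 = 4.851 m
P_cr = π²EI / L_e² = π² × 13.8×10⁹ × 3.246×10^-6 / 4.851² = 1.879×10^4 N
Factor of safety n = P_cr / P = 18.786 / 6.19 = 3.03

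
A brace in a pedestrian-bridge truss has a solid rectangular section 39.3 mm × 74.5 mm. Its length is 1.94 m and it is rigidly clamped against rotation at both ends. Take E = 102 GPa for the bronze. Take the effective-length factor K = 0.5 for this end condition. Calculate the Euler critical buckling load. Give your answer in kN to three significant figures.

P_cr ≈ 403 kN

Buckling occurs about the weak axis: I_min = h·b³/12 with b = 39.3 mm (the shorter side).
I_min = 74.5×39.3³/12 = 3.768×10^5 mm⁴
I = 3.768×10^5 mm⁴ = 3.768×10^-7 m⁴
Effective length L_e = K·L = 0.5 × 1.94 = 0.9700 m
P_cr = π²EI / L_e² = π² × 102×10⁹ × 3.768×10^-7 / 0.9700² = 4.032×10^5 N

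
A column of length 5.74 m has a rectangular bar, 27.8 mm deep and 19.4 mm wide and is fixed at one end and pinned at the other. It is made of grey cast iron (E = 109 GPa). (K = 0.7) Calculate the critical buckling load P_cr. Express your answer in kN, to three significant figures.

Buckling occurs about the weak axis: I_min = h·b³/12 with b = 19.4 mm (the shorter side).
I_min = 27.8×19.4³/12 = 1.691×10^4 mm⁴
I = 1.691×10^4 mm⁴ = 1.691×10^-8 m⁴
Effective length L_e = K·L = 0.7 × 5.74 = 4.018 m
P_cr = π²EI / L_e² = π² × 109×10⁹ × 1.691×10^-8 / 4.018² = 1.127×10^3 N

P_cr ≈ 1.13 kN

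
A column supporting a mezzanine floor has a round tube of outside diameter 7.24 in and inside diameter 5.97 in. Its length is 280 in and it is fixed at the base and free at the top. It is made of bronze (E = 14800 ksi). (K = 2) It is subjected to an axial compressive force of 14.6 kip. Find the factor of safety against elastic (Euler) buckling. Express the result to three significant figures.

n ≈ 2.31

d_o = 7.24 in, d_i = 5.97 in
I = π(d_o⁴ − d_i⁴)/64 = π(7.24⁴ − 5.970⁴)/64 = 72.52 in⁴
Effective length L_e = K·L = 2 × 280 = 560.0 in
P_cr = π²EI / L_e² = π² × 14800×10³ × 72.52 / 560.0² = 3.378×10^4 lb
Factor of safety n = P_cr / P = 33.778 / 14.6 = 2.31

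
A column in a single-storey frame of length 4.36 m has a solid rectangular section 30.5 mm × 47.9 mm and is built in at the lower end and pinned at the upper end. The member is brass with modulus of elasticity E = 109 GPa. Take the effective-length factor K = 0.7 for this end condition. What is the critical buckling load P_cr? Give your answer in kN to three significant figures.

Buckling occurs about the weak axis: I_min = h·b³/12 with b = 30.5 mm (the shorter side).
I_min = 47.9×30.5³/12 = 1.133×10^5 mm⁴
I = 1.133×10^5 mm⁴ = 1.133×10^-7 m⁴
Effective length L_e = K·L = 0.7 × 4.36 = 3.052 m
P_cr = π²EI / L_e² = π² × 109×10⁹ × 1.133×10^-7 / 3.052² = 1.308×10^4 N

P_cr ≈ 13.1 kN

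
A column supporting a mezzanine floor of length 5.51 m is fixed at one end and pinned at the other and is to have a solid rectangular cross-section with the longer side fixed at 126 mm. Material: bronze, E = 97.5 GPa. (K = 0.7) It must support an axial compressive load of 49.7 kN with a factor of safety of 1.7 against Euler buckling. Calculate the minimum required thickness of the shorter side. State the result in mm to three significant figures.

Required P_cr = n·P = 1.7 × 49.7 = 84.49 kN
L_e = K·L = 0.7 × 5.51 = 3.857 m
Required I = P_cr·L_e²/(π²E) = 8.449×10^4 × 3.857² / (π² × 9.75×10^10) = 1.306×10^-6 m⁴
I_req = 1.306×10^6 mm⁴
Rectangle, weak axis: I_min = h·b³/12 with h = 126 mm fixed  ⇒  b = (12I/h)^(1/3) = 49.9 mm

b ≈ 49.9 mm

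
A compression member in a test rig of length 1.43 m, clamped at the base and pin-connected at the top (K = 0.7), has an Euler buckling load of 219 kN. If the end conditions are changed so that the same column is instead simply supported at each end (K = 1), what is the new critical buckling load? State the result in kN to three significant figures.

P_cr ∝ 1/K², so P_cr,new = P_cr,old × (K_old/K_new)² = 219 × (0.7/1)²
= 219 × 0.4900 = 107 kN

P_cr ≈ 107 kN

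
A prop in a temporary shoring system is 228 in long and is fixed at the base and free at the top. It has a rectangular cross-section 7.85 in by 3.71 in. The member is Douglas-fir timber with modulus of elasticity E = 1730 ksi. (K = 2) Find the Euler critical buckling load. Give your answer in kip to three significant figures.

Buckling occurs about the weak axis: I_min = h·b³/12 with b = 3.71 in (the shorter side).
I_min = 7.85×3.71³/12 = 33.40 in⁴
Effective length L_e = K·L = 2 × 228 = 456.0 in
P_cr = π²EI / L_e² = π² × 1730×10³ × 33.40 / 456.0² = 2.743×10^3 lb

P_cr ≈ 2.74 kip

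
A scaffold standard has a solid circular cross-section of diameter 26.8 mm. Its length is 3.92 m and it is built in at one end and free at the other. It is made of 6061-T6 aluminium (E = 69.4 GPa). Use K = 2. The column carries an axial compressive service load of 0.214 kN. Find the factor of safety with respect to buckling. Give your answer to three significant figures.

I = πd⁴/64 = π×26.8⁴/64 = 2.532×10^4 mm⁴
I = 2.532×10^4 mm⁴ = 2.532×10^-8 m⁴
Effective length L_e = K·L = 2 × 3.92 = 7.840 m
P_cr = π²EI / L_e² = π² × 69.4×10⁹ × 2.532×10^-8 / 7.840² = 282.2 N
Factor of safety n = P_cr / P = 0.28219 / 0.214 = 1.32

n ≈ 1.32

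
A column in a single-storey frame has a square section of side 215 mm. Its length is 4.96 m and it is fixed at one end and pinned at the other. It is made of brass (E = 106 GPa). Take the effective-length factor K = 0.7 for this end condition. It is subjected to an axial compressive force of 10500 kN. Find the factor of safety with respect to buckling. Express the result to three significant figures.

I = a⁴/12 = 215⁴/12 = 1.781×10^8 mm⁴
I = 1.781×10^8 mm⁴ = 1.781×10^-4 m⁴
Effective length L_e = K·L = 0.7 × 4.96 = 3.472 m
P_cr = π²EI / L_e² = π² × 106×10⁹ × 1.781×10^-4 / 3.472² = 1.545×10^7 N
Factor of safety n = P_cr / P = 15453 / 10500 = 1.47

n ≈ 1.47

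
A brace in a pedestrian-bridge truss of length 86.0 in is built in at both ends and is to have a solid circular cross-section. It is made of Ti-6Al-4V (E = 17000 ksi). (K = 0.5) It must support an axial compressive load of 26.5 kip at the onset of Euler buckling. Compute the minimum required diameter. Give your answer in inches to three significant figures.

d ≈ 1.56 in

L_e = K·L = 0.5 × 86.0 = 43.00 in
Required I = P_cr·L_e²/(π²E) = 2.650×10^4 × 43.00² / (π² × 1.70×10^7) = 0.2920 in⁴
Solid circle: I = πd⁴/64  ⇒  d = (64I/π)^(1/4) = (64×0.2920/π)^(1/4) = 1.56 in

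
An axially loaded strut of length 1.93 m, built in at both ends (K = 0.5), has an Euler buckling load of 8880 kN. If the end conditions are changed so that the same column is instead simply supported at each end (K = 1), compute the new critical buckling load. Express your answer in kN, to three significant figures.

P_cr ≈ 2220 kN

P_cr ∝ 1/K², so P_cr,new = P_cr,old × (K_old/K_new)² = 8880 × (0.5/1)²
= 8880 × 0.2500 = 2220 kN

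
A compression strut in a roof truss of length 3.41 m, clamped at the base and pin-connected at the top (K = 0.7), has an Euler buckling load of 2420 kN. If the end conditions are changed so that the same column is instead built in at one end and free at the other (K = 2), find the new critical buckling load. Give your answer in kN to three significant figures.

P_cr ∝ 1/K², so P_cr,new = P_cr,old × (K_old/K_new)² = 2420 × (0.7/2)²
= 2420 × 0.1225 = 296 kN

P_cr ≈ 296 kN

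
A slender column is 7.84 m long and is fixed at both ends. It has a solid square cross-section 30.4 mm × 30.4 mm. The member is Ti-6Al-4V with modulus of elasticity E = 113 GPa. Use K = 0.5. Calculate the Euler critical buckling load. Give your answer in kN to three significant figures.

P_cr ≈ 5.17 kN

I = a⁴/12 = 30.4⁴/12 = 7.117×10^4 mm⁴
I = 7.117×10^4 mm⁴ = 7.117×10^-8 m⁴
Effective length L_e = K·L = 0.5 × 7.84 = 3.920 m
P_cr = π²EI / L_e² = π² × 113×10⁹ × 7.117×10^-8 / 3.920² = 5.166×10^3 N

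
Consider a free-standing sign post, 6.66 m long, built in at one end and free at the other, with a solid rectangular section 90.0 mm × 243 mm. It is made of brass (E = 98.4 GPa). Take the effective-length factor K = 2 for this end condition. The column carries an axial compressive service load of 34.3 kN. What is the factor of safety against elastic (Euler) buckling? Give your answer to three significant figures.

n ≈ 2.36

Buckling occurs about the weak axis: I_min = h·b³/12 with b = 90.0 mm (the shorter side).
I_min = 243×90.0³/12 = 1.476×10^7 mm⁴
I = 1.476×10^7 mm⁴ = 1.476×10^-5 m⁴
Effective length L_e = K·L = 2 × 6.66 = 13.32 m
P_cr = π²EI / L_e² = π² × 98.4×10⁹ × 1.476×10^-5 / 13.32² = 8.081×10^4 N
Factor of safety n = P_cr / P = 80.805 / 34.3 = 2.36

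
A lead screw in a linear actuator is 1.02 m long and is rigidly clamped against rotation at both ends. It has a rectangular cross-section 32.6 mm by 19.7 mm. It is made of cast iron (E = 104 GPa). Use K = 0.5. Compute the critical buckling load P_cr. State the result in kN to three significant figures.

Buckling occurs about the weak axis: I_min = h·b³/12 with b = 19.7 mm (the shorter side).
I_min = 32.6×19.7³/12 = 2.077×10^4 mm⁴
I = 2.077×10^4 mm⁴ = 2.077×10^-8 m⁴
Effective length L_e = K·L = 0.5 × 1.02 = 0.5100 m
P_cr = π²EI / L_e² = π² × 104×10⁹ × 2.077×10^-8 / 0.5100² = 8.196×10^4 N

P_cr ≈ 82.0 kN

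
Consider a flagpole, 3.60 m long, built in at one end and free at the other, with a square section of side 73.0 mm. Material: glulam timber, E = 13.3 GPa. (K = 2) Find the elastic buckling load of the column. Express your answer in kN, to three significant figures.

I = a⁴/12 = 73.0⁴/12 = 2.367×10^6 mm⁴
I = 2.367×10^6 mm⁴ = 2.367×10^-6 m⁴
Effective length L_e = K·L = 2 × 3.60 = 7.200 m
P_cr = π²EI / L_e² = π² × 13.3×10⁹ × 2.367×10^-6 / 7.200² = 5.992×10^3 N

P_cr ≈ 5.99 kN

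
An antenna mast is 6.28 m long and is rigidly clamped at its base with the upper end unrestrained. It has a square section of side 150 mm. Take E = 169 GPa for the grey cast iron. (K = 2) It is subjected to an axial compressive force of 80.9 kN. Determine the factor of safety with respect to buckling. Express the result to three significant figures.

n ≈ 5.51

I = a⁴/12 = 150⁴/12 = 4.219×10^7 mm⁴
I = 4.219×10^7 mm⁴ = 4.219×10^-5 m⁴
Effective length L_e = K·L = 2 × 6.28 = 12.56 m
P_cr = π²EI / L_e² = π² × 169×10⁹ × 4.219×10^-5 / 12.56² = 4.461×10^5 N
Factor of safety n = P_cr / P = 446.06 / 80.9 = 5.51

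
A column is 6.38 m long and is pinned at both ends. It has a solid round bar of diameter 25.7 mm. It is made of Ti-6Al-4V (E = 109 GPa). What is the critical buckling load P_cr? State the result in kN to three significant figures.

I = πd⁴/64 = π×25.7⁴/64 = 2.141×10^4 mm⁴
I = 2.141×10^4 mm⁴ = 2.141×10^-8 m⁴
Effective length L_e = K·L = 1 × 6.38 = 6.380 m
P_cr = π²EI / L_e² = π² × 109×10⁹ × 2.141×10^-8 / 6.380² = 566.0 N

P_cr ≈ 0.566 kN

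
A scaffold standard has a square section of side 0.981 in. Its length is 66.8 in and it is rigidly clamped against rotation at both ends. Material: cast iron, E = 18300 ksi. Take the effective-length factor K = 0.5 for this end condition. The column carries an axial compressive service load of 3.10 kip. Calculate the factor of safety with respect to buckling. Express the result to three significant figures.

I = a⁴/12 = 0.981⁴/12 = 7.718×10^-2 in⁴
Effective length L_e = K·L = 0.5 × 66.8 = 33.40 in
P_cr = π²EI / L_e² = π² × 18300×10³ × 7.718×10^-2 / 33.40² = 1.250×10^4 lb
Factor of safety n = P_cr / P = 12.495 / 3.10 = 4.03

n ≈ 4.03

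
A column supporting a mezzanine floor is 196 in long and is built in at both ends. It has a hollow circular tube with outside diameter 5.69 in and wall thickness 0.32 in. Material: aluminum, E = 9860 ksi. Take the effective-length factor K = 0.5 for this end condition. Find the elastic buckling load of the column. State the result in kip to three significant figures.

Inner diameter d_i = 5.69 − 2×0.32 = 5.050 in
I = π(d_o⁴ − d_i⁴)/64 = π(5.69⁴ − 5.050⁴)/64 = 19.53 in⁴
Effective length L_e = K·L = 0.5 × 196 = 98.00 in
P_cr = π²EI / L_e² = π² × 9860×10³ × 19.53 / 98.00² = 1.979×10^5 lb

P_cr ≈ 198 kip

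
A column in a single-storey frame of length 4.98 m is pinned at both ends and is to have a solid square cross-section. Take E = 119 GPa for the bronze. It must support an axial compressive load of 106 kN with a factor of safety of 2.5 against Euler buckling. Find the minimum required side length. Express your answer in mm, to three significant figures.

Required P_cr = n·P = 2.5 × 106 = 265.0 kN
L_e = K·L = 1 × 4.98 = 4.980 m
Required I = P_cr·L_e²/(π²E) = 2.650×10^5 × 4.980² / (π² × 1.19×10^11) = 5.596×10^-6 m⁴
I_req = 5.596×10^6 mm⁴
Solid square: I = a⁴/12  ⇒  a = (12I)^(1/4) = (12×5.596×10^6)^(1/4) = 90.5 mm

a ≈ 90.5 mm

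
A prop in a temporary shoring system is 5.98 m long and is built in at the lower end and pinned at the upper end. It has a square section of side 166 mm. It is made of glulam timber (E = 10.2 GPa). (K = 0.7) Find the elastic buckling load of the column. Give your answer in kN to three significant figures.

I = a⁴/12 = 166⁴/12 = 6.328×10^7 mm⁴
I = 6.328×10^7 mm⁴ = 6.328×10^-5 m⁴
Effective length L_e = K·L = 0.7 × 5.98 = 4.186 m
P_cr = π²EI / L_e² = π² × 10.2×10⁹ × 6.328×10^-5 / 4.186² = 3.635×10^5 N

P_cr ≈ 364 kN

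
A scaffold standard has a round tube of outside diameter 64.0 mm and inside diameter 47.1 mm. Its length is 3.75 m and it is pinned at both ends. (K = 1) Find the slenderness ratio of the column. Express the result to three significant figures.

λ ≈ 189

d_o = 64.0 mm, d_i = 47.1 mm
I = π(d_o⁴ − d_i⁴)/64 = π(64.0⁴ − 47.10⁴)/64 = 5.820×10^5 mm⁴
A = 1.475×10^3 mm²;  r_min = √(I/A) = √(5.820×10^5/1.475×10^3) = 19.87 mm
L_e = K·L = 1 × 3.75 m = 3.750 m = 3750.0 mm
λ = L_e / r_min = 3750.0 / 19.87 = 189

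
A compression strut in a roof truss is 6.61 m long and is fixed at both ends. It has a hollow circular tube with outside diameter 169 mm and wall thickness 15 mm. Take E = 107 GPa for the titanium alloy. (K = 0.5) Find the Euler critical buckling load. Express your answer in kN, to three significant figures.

P_cr ≈ 2100 kN

Inner diameter d_i = 169 − 2×15 = 139.0 mm
I = π(d_o⁴ − d_i⁴)/64 = π(169⁴ − 139.0⁴)/64 = 2.172×10^7 mm⁴
I = 2.172×10^7 mm⁴ = 2.172×10^-5 m⁴
Effective length L_e = K·L = 0.5 × 6.61 = 3.305 m
P_cr = π²EI / L_e² = π² × 107×10⁹ × 2.172×10^-5 / 3.305² = 2.100×10^6 N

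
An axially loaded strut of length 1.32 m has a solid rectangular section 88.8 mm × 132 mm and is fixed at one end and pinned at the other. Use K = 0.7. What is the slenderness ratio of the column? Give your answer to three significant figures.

λ ≈ 36.0

Buckling occurs about the weak axis: I_min = h·b³/12 with b = 88.8 mm (the shorter side).
I_min = 132×88.8³/12 = 7.702×10^6 mm⁴
A = 1.172×10^4 mm²;  r_min = √(I/A) = √(7.702×10^6/1.172×10^4) = 25.63 mm
L_e = K·L = 0.7 × 1.32 m = 0.9240 m = 924.00 mm
λ = L_e / r_min = 924.00 / 25.63 = 36.0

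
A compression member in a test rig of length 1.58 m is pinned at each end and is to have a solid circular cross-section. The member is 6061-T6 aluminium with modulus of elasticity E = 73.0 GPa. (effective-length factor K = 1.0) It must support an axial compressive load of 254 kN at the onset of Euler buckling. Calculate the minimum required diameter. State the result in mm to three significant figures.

d ≈ 65.1 mm

L_e = K·L = 1 × 1.58 = 1.580 m
Required I = P_cr·L_e²/(π²E) = 2.540×10^5 × 1.580² / (π² × 7.30×10^10) = 8.801×10^-7 m⁴
I_req = 8.801×10^5 mm⁴
Solid circle: I = πd⁴/64  ⇒  d = (64I/π)^(1/4) = (64×8.801×10^5/π)^(1/4) = 65.1 mm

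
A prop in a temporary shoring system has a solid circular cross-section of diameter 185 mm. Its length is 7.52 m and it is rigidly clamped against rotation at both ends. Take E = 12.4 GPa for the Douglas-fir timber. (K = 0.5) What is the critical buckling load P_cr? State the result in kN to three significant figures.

P_cr ≈ 498 kN

I = πd⁴/64 = π×185⁴/64 = 5.750×10^7 mm⁴
I = 5.750×10^7 mm⁴ = 5.750×10^-5 m⁴
Effective length L_e = K·L = 0.5 × 7.52 = 3.760 m
P_cr = π²EI / L_e² = π² × 12.4×10⁹ × 5.750×10^-5 / 3.760² = 4.977×10^5 N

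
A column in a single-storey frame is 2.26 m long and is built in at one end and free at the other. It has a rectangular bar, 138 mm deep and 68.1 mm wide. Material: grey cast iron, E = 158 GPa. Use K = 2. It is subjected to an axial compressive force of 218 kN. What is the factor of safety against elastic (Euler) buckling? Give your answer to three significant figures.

Buckling occurs about the weak axis: I_min = h·b³/12 with b = 68.1 mm (the shorter side).
I_min = 138×68.1³/12 = 3.632×10^6 mm⁴
I = 3.632×10^6 mm⁴ = 3.632×10^-6 m⁴
Effective length L_e = K·L = 2 × 2.26 = 4.520 m
P_cr = π²EI / L_e² = π² × 158×10⁹ × 3.632×10^-6 / 4.520² = 2.772×10^5 N
Factor of safety n = P_cr / P = 277.22 / 218 = 1.27

n ≈ 1.27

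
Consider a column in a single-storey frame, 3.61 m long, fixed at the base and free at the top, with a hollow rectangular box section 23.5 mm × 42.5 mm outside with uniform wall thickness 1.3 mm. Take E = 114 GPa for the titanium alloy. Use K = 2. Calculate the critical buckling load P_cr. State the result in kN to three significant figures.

Inner dimensions: h_i = 42.5 − 2×1.3 = 39.90 mm, b_i = 23.5 − 2×1.3 = 20.90 mm
Weak-axis I_min = (h_o·b_o³ − h_i·b_i³)/12 with b_o = 23.5, b_i = 20.90 mm (shorter outer/inner sides).
I_min = (42.5×23.5³ − 39.90×20.90³)/12 = 1.561×10^4 mm⁴
I = 1.561×10^4 mm⁴ = 1.561×10^-8 m⁴
Effective length L_e = K·L = 2 × 3.61 = 7.220 m
P_cr = π²EI / L_e² = π² × 114×10⁹ × 1.561×10^-8 / 7.220² = 336.9 N

P_cr ≈ 0.337 kN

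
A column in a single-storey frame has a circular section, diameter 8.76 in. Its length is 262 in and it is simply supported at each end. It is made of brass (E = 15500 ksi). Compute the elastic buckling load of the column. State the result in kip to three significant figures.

P_cr ≈ 644 kip

I = πd⁴/64 = π×8.76⁴/64 = 289.1 in⁴
Effective length L_e = K·L = 1 × 262 = 262.0 in
P_cr = π²EI / L_e² = π² × 15500×10³ × 289.1 / 262.0² = 6.442×10^5 lb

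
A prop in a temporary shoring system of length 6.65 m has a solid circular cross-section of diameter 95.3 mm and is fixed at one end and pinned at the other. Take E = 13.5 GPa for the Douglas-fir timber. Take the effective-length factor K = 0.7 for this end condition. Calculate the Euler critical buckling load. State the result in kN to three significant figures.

P_cr ≈ 24.9 kN

I = πd⁴/64 = π×95.3⁴/64 = 4.049×10^6 mm⁴
I = 4.049×10^6 mm⁴ = 4.049×10^-6 m⁴
Effective length L_e = K·L = 0.7 × 6.65 = 4.655 m
P_cr = π²EI / L_e² = π² × 13.5×10⁹ × 4.049×10^-6 / 4.655² = 2.490×10^4 N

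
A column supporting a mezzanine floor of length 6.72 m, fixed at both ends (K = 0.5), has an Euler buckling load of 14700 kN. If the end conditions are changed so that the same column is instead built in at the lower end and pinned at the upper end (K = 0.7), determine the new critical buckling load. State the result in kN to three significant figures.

P_cr ∝ 1/K², so P_cr,new = P_cr,old × (K_old/K_new)² = 14700 × (0.5/0.7)²
= 14700 × 0.5102 = 7500 kN

P_cr ≈ 7500 kN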